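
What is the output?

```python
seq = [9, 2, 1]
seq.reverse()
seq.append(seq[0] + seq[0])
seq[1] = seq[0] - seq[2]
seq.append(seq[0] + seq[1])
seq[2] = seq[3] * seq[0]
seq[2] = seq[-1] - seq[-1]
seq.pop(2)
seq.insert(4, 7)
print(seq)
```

reverse → [1, 2, 9]
append seq[0]+seq[0] = 1+1 = 2 → [1, 2, 9, 2]
seq[1] = seq[0]-seq[2] = 1-9 = -8 → [1, -8, 9, 2]
append seq[0]+seq[1] = 1+(-8) = -7 → [1, -8, 9, 2, -7]
seq[2] = seq[3]*seq[0] = 2*1 = 2 → [1, -8, 2, 2, -7]
seq[2] = seq[-1]-seq[-1] = (-7)-(-7) = 0 → [1, -8, 0, 2, -7]
pop(2) removes 0 → [1, -8, 2, -7]
insert 7 at 4 → [1, -8, 2, -7, 7]

[1, -8, 2, -7, 7]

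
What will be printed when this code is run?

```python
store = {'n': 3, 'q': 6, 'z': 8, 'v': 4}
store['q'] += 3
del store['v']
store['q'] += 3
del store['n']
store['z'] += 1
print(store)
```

store['q'] = 6+3 = 9 → {'n': 3, 'q': 9, 'z': 8, 'v': 4}
del 'v' → {'n': 3, 'q': 9, 'z': 8}
store['q'] = 9+3 = 12 → {'n': 3, 'q': 12, 'z': 8}
del 'n' → {'q': 12, 'z': 8}
store['z'] = 8+1 = 9 → {'q': 12, 'z': 9}

{'q': 12, 'z': 9}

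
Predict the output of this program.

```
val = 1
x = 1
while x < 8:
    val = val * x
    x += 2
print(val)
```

x=1: val = 1*1 = 1
x=3: val = 1*3 = 3
x=5: val = 3*5 = 15
x=7: val = 15*7 = 105

105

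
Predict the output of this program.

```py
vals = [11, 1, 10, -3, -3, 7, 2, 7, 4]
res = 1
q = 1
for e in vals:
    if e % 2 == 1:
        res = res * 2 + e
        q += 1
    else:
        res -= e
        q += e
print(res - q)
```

226

e=11: odd, res = 1*2+11 = 13; q=2
e=1: odd, res = 13*2+1 = 27; q=3
e=10: not odd, res = 27-10 = 17; q=13
e=-3: odd, res = 17*2+(-3) = 31; q=14
e=-3: odd, res = 31*2+(-3) = 59; q=15
e=7: odd, res = 59*2+7 = 125; q=16
e=2: not odd, res = 125-2 = 123; q=18
e=7: odd, res = 123*2+7 = 253; q=19
e=4: not odd, res = 253-4 = 249; q=23
res-q = 249-23 = 226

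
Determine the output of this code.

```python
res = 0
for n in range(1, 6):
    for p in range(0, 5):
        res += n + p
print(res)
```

125

n=1,p=0: res = 0+1 = 1
n=1,p=1: res = 1+2 = 3
n=1,p=2: res = 3+3 = 6
n=1,p=3: res = 6+4 = 10
n=1,p=4: res = 10+5 = 15
n=2,p=0: res = 15+2 = 17
n=2,p=1: res = 17+3 = 20
n=2,p=2: res = 20+4 = 24
n=2,p=3: res = 24+5 = 29
n=2,p=4: res = 29+6 = 35
n=3,p=0: res = 35+3 = 38
n=3,p=1: res = 38+4 = 42
n=3,p=2: res = 42+5 = 47
n=3,p=3: res = 47+6 = 53
n=3,p=4: res = 53+7 = 60
n=4,p=0: res = 60+4 = 64
n=4,p=1: res = 64+5 = 69
n=4,p=2: res = 69+6 = 75
n=4,p=3: res = 75+7 = 82
n=4,p=4: res = 82+8 = 90
n=5,p=0: res = 90+5 = 95
n=5,p=1: res = 95+6 = 101
n=5,p=2: res = 101+7 = 108
n=5,p=3: res = 108+8 = 116
n=5,p=4: res = 116+9 = 125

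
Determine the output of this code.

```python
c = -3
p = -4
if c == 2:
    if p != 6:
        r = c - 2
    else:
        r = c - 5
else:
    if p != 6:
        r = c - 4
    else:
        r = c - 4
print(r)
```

-7

c=-3, p=-4
c == 2 is False; p != 6 is True
→ r = c - 4 = -7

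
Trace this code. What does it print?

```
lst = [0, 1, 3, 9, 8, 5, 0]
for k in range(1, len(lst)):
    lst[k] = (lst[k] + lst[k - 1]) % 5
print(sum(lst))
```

11

k=1: lst[1] = (1+0)%5 = 1 → [0, 1, 3, 9, 8, 5, 0]
k=2: lst[2] = (3+1)%5 = 4 → [0, 1, 4, 9, 8, 5, 0]
k=3: lst[3] = (9+4)%5 = 3 → [0, 1, 4, 3, 8, 5, 0]
k=4: lst[4] = (8+3)%5 = 1 → [0, 1, 4, 3, 1, 5, 0]
k=5: lst[5] = (5+1)%5 = 1 → [0, 1, 4, 3, 1, 1, 0]
k=6: lst[6] = (0+1)%5 = 1 → [0, 1, 4, 3, 1, 1, 1]
sum = 11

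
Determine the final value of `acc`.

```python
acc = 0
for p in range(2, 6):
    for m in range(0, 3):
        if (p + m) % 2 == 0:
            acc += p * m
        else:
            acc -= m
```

p=2,m=0: even sum, acc = 0+0 = 0
p=2,m=1: odd sum, acc = 0-1 = -1
p=2,m=2: even sum, acc = (-1)+4 = 3
p=3,m=0: odd sum, acc = 3-0 = 3
p=3,m=1: even sum, acc = 3+3 = 6
p=3,m=2: odd sum, acc = 6-2 = 4
p=4,m=0: even sum, acc = 4+0 = 4
p=4,m=1: odd sum, acc = 4-1 = 3
p=4,m=2: even sum, acc = 3+8 = 11
p=5,m=0: odd sum, acc = 11-0 = 11
p=5,m=1: even sum, acc = 11+5 = 16
p=5,m=2: odd sum, acc = 16-2 = 14

14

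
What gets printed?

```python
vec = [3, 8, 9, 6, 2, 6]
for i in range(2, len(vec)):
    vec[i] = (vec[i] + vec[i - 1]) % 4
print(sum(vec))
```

19

i=2: vec[2] = (9+8)%4 = 1 → [3, 8, 1, 6, 2, 6]
i=3: vec[3] = (6+1)%4 = 3 → [3, 8, 1, 3, 2, 6]
i=4: vec[4] = (2+3)%4 = 1 → [3, 8, 1, 3, 1, 6]
i=5: vec[5] = (6+1)%4 = 3 → [3, 8, 1, 3, 1, 3]
sum = 19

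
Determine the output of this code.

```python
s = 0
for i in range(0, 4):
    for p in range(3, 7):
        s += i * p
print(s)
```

i=0,p=3: s = 0+0 = 0
i=0,p=4: s = 0+0 = 0
i=0,p=5: s = 0+0 = 0
i=0,p=6: s = 0+0 = 0
i=1,p=3: s = 0+3 = 3
i=1,p=4: s = 3+4 = 7
i=1,p=5: s = 7+5 = 12
i=1,p=6: s = 12+6 = 18
i=2,p=3: s = 18+6 = 24
i=2,p=4: s = 24+8 = 32
i=2,p=5: s = 32+10 = 42
i=2,p=6: s = 42+12 = 54
i=3,p=3: s = 54+9 = 63
i=3,p=4: s = 63+12 = 75
i=3,p=5: s = 75+15 = 90
i=3,p=6: s = 90+18 = 108

108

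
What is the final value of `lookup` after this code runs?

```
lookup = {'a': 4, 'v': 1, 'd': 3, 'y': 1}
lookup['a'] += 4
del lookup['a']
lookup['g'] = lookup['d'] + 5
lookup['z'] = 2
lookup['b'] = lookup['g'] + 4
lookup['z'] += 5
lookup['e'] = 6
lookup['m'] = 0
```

{'v': 1, 'd': 3, 'y': 1, 'g': 8, 'z': 7, 'b': 12, 'e': 6, 'm': 0}

lookup['a'] = 4+4 = 8 → {'a': 8, 'v': 1, 'd': 3, 'y': 1}
del 'a' → {'v': 1, 'd': 3, 'y': 1}
lookup['g'] = lookup['d']+5 = 8 → {'v': 1, 'd': 3, 'y': 1, 'g': 8}
lookup['z'] = 2 → {'v': 1, 'd': 3, 'y': 1, 'g': 8, 'z': 2}
lookup['b'] = lookup['g']+4 = 12 → {'v': 1, 'd': 3, 'y': 1, 'g': 8, 'z': 2, 'b': 12}
lookup['z'] = 2+5 = 7 → {'v': 1, 'd': 3, 'y': 1, 'g': 8, 'z': 7, 'b': 12}
lookup['e'] = 6 → {'v': 1, 'd': 3, 'y': 1, 'g': 8, 'z': 7, 'b': 12, 'e': 6}
lookup['m'] = 0 → {'v': 1, 'd': 3, 'y': 1, 'g': 8, 'z': 7, 'b': 12, 'e': 6, 'm': 0}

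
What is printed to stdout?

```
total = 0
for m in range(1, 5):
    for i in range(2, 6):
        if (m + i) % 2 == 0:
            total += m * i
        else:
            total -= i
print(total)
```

m=1,i=2: odd sum, total = 0-2 = -2
m=1,i=3: even sum, total = (-2)+3 = 1
m=1,i=4: odd sum, total = 1-4 = -3
m=1,i=5: even sum, total = (-3)+5 = 2
m=2,i=2: even sum, total = 2+4 = 6
m=2,i=3: odd sum, total = 6-3 = 3
m=2,i=4: even sum, total = 3+8 = 11
m=2,i=5: odd sum, total = 11-5 = 6
m=3,i=2: odd sum, total = 6-2 = 4
m=3,i=3: even sum, total = 4+9 = 13
m=3,i=4: odd sum, total = 13-4 = 9
m=3,i=5: even sum, total = 9+15 = 24
m=4,i=2: even sum, total = 24+8 = 32
m=4,i=3: odd sum, total = 32-3 = 29
m=4,i=4: even sum, total = 29+16 = 45
m=4,i=5: odd sum, total = 45-5 = 40

40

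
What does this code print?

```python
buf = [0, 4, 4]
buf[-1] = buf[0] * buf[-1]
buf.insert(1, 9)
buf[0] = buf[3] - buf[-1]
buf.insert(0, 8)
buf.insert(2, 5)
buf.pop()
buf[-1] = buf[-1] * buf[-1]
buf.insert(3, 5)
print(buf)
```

[8, 0, 5, 5, 9, 16]

buf[-1] = buf[0]*buf[-1] = 0*4 = 0 → [0, 4, 0]
insert 9 at 1 → [0, 9, 4, 0]
buf[0] = buf[3]-buf[-1] = 0-0 = 0 → [0, 9, 4, 0]
insert 8 at 0 → [8, 0, 9, 4, 0]
insert 5 at 2 → [8, 0, 5, 9, 4, 0]
pop() removes 0 → [8, 0, 5, 9, 4]
buf[-1] = buf[-1]*buf[-1] = 4*4 = 16 → [8, 0, 5, 9, 16]
insert 5 at 3 → [8, 0, 5, 5, 9, 16]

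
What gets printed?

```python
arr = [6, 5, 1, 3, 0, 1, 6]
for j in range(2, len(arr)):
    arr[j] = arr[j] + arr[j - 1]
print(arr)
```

[6, 5, 6, 9, 9, 10, 16]

j=2: arr[2] = 1+5 = 6 → [6, 5, 6, 3, 0, 1, 6]
j=3: arr[3] = 3+6 = 9 → [6, 5, 6, 9, 0, 1, 6]
j=4: arr[4] = 0+9 = 9 → [6, 5, 6, 9, 9, 1, 6]
j=5: arr[5] = 1+9 = 10 → [6, 5, 6, 9, 9, 10, 6]
j=6: arr[6] = 6+10 = 16 → [6, 5, 6, 9, 9, 10, 16]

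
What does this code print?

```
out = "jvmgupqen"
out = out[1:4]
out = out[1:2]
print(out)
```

slice [1:4] → 'vmg'
slice [1:2] → 'm'

m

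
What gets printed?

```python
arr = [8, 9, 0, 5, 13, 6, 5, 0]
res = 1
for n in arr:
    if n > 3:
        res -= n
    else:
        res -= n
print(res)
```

n=8: >3, res = 1-8 = -7
n=9: >3, res = (-7)-9 = -16
n=0: not >3, res = (-16)-0 = -16
n=5: >3, res = (-16)-5 = -21
n=13: >3, res = (-21)-13 = -34
n=6: >3, res = (-34)-6 = -40
n=5: >3, res = (-40)-5 = -45
n=0: not >3, res = (-45)-0 = -45

-45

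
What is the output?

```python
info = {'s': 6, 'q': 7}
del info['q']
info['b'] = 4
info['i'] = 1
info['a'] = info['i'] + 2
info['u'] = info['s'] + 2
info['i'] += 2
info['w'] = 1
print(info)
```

{'s': 6, 'b': 4, 'i': 3, 'a': 3, 'u': 8, 'w': 1}

del 'q' → {'s': 6}
info['b'] = 4 → {'s': 6, 'b': 4}
info['i'] = 1 → {'s': 6, 'b': 4, 'i': 1}
info['a'] = info['i']+2 = 3 → {'s': 6, 'b': 4, 'i': 1, 'a': 3}
info['u'] = info['s']+2 = 8 → {'s': 6, 'b': 4, 'i': 1, 'a': 3, 'u': 8}
info['i'] = 1+2 = 3 → {'s': 6, 'b': 4, 'i': 3, 'a': 3, 'u': 8}
info['w'] = 1 → {'s': 6, 'b': 4, 'i': 3, 'a': 3, 'u': 8, 'w': 1}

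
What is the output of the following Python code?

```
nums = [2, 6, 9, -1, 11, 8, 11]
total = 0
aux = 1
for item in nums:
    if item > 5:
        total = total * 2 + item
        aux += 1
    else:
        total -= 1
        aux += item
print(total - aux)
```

item=2: not >5, total = 0-1 = -1; aux=3
item=6: >5, total = (-1)*2+6 = 4; aux=4
item=9: >5, total = 4*2+9 = 17; aux=5
item=-1: not >5, total = 17-1 = 16; aux=4
item=11: >5, total = 16*2+11 = 43; aux=5
item=8: >5, total = 43*2+8 = 94; aux=6
item=11: >5, total = 94*2+11 = 199; aux=7
total-aux = 199-7 = 192

192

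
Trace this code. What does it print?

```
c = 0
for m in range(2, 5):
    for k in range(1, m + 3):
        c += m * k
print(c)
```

149

m=2,k=1: c = 0+2 = 2
m=2,k=2: c = 2+4 = 6
m=2,k=3: c = 6+6 = 12
m=2,k=4: c = 12+8 = 20
m=3,k=1: c = 20+3 = 23
m=3,k=2: c = 23+6 = 29
m=3,k=3: c = 29+9 = 38
m=3,k=4: c = 38+12 = 50
m=3,k=5: c = 50+15 = 65
m=4,k=1: c = 65+4 = 69
m=4,k=2: c = 69+8 = 77
m=4,k=3: c = 77+12 = 89
m=4,k=4: c = 89+16 = 105
m=4,k=5: c = 105+20 = 125
m=4,k=6: c = 125+24 = 149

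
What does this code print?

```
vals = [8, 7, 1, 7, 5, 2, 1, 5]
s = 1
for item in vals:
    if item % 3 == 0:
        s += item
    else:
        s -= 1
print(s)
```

item=8: not %3==0, s = 1-1 = 0
item=7: not %3==0, s = 0-1 = -1
item=1: not %3==0, s = (-1)-1 = -2
item=7: not %3==0, s = (-2)-1 = -3
item=5: not %3==0, s = (-3)-1 = -4
item=2: not %3==0, s = (-4)-1 = -5
item=1: not %3==0, s = (-5)-1 = -6
item=5: not %3==0, s = (-6)-1 = -7

-7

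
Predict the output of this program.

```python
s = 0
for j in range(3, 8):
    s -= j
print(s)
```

-25

j=3: s = 0-3 = -3
j=4: s = (-3)-4 = -7
j=5: s = (-7)-5 = -12
j=6: s = (-12)-6 = -18
j=7: s = (-18)-7 = -25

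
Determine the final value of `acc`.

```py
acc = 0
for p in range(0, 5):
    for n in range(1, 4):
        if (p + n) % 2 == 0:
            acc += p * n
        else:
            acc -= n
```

12

p=0,n=1: odd sum, acc = 0-1 = -1
p=0,n=2: even sum, acc = (-1)+0 = -1
p=0,n=3: odd sum, acc = (-1)-3 = -4
p=1,n=1: even sum, acc = (-4)+1 = -3
p=1,n=2: odd sum, acc = (-3)-2 = -5
p=1,n=3: even sum, acc = (-5)+3 = -2
p=2,n=1: odd sum, acc = (-2)-1 = -3
p=2,n=2: even sum, acc = (-3)+4 = 1
p=2,n=3: odd sum, acc = 1-3 = -2
p=3,n=1: even sum, acc = (-2)+3 = 1
p=3,n=2: odd sum, acc = 1-2 = -1
p=3,n=3: even sum, acc = (-1)+9 = 8
p=4,n=1: odd sum, acc = 8-1 = 7
p=4,n=2: even sum, acc = 7+8 = 15
p=4,n=3: odd sum, acc = 15-3 = 12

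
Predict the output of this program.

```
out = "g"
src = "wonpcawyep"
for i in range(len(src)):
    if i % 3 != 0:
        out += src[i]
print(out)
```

i=0: skip
i=1: add 'o' → 'go'
i=2: add 'n' → 'gon'
i=3: skip
i=4: add 'c' → 'gonc'
i=5: add 'a' → 'gonca'
i=6: skip
i=7: add 'y' → 'goncay'
i=8: add 'e' → 'goncaye'
i=9: skip

goncaye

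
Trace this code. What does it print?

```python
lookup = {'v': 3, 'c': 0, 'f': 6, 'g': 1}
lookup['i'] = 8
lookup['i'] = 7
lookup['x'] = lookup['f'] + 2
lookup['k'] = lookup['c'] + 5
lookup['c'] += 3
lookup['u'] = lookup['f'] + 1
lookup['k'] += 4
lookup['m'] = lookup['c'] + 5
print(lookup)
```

lookup['i'] = 8 → {'v': 3, 'c': 0, 'f': 6, 'g': 1, 'i': 8}
lookup['i'] = 7 → {'v': 3, 'c': 0, 'f': 6, 'g': 1, 'i': 7}
lookup['x'] = lookup['f']+2 = 8 → {'v': 3, 'c': 0, 'f': 6, 'g': 1, 'i': 7, 'x': 8}
lookup['k'] = lookup['c']+5 = 5 → {'v': 3, 'c': 0, 'f': 6, 'g': 1, 'i': 7, 'x': 8, 'k': 5}
lookup['c'] = 0+3 = 3 → {'v': 3, 'c': 3, 'f': 6, 'g': 1, 'i': 7, 'x': 8, 'k': 5}
lookup['u'] = lookup['f']+1 = 7 → {'v': 3, 'c': 3, 'f': 6, 'g': 1, 'i': 7, 'x': 8, 'k': 5, 'u': 7}
lookup['k'] = 5+4 = 9 → {'v': 3, 'c': 3, 'f': 6, 'g': 1, 'i': 7, 'x': 8, 'k': 9, 'u': 7}
lookup['m'] = lookup['c']+5 = 8 → {'v': 3, 'c': 3, 'f': 6, 'g': 1, 'i': 7, 'x': 8, 'k': 9, 'u': 7, 'm': 8}

{'v': 3, 'c': 3, 'f': 6, 'g': 1, 'i': 7, 'x': 8, 'k': 9, 'u': 7, 'm': 8}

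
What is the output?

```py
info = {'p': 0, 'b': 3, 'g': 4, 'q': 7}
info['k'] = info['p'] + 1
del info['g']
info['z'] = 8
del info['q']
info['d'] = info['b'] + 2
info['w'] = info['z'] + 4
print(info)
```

info['k'] = info['p']+1 = 1 → {'p': 0, 'b': 3, 'g': 4, 'q': 7, 'k': 1}
del 'g' → {'p': 0, 'b': 3, 'q': 7, 'k': 1}
info['z'] = 8 → {'p': 0, 'b': 3, 'q': 7, 'k': 1, 'z': 8}
del 'q' → {'p': 0, 'b': 3, 'k': 1, 'z': 8}
info['d'] = info['b']+2 = 5 → {'p': 0, 'b': 3, 'k': 1, 'z': 8, 'd': 5}
info['w'] = info['z']+4 = 12 → {'p': 0, 'b': 3, 'k': 1, 'z': 8, 'd': 5, 'w': 12}

{'p': 0, 'b': 3, 'k': 1, 'z': 8, 'd': 5, 'w': 12}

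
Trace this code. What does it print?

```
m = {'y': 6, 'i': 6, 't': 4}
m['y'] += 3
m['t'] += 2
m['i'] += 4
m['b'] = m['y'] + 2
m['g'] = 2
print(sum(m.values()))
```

38

m['y'] = 6+3 = 9 → {'y': 9, 'i': 6, 't': 4}
m['t'] = 4+2 = 6 → {'y': 9, 'i': 6, 't': 6}
m['i'] = 6+4 = 10 → {'y': 9, 'i': 10, 't': 6}
m['b'] = m['y']+2 = 11 → {'y': 9, 'i': 10, 't': 6, 'b': 11}
m['g'] = 2 → {'y': 9, 'i': 10, 't': 6, 'b': 11, 'g': 2}
sum of values = 38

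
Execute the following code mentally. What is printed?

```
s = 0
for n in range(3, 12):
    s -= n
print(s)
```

n=3: s = 0-3 = -3
n=4: s = (-3)-4 = -7
n=5: s = (-7)-5 = -12
n=6: s = (-12)-6 = -18
n=7: s = (-18)-7 = -25
n=8: s = (-25)-8 = -33
n=9: s = (-33)-9 = -42
n=10: s = (-42)-10 = -52
n=11: s = (-52)-11 = -63

-63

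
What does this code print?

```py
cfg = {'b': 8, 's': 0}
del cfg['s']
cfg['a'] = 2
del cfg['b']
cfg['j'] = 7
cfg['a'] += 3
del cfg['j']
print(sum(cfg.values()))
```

del 's' → {'b': 8}
cfg['a'] = 2 → {'b': 8, 'a': 2}
del 'b' → {'a': 2}
cfg['j'] = 7 → {'a': 2, 'j': 7}
cfg['a'] = 2+3 = 5 → {'a': 5, 'j': 7}
del 'j' → {'a': 5}
sum of values = 5

5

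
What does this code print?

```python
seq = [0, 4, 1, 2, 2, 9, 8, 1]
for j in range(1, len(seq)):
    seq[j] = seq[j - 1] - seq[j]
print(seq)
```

[0, -4, -5, -7, -9, -18, -26, -27]

j=1: seq[1] = 0-4 = -4 → [0, -4, 1, 2, 2, 9, 8, 1]
j=2: seq[2] = (-4)-1 = -5 → [0, -4, -5, 2, 2, 9, 8, 1]
j=3: seq[3] = (-5)-2 = -7 → [0, -4, -5, -7, 2, 9, 8, 1]
j=4: seq[4] = (-7)-2 = -9 → [0, -4, -5, -7, -9, 9, 8, 1]
j=5: seq[5] = (-9)-9 = -18 → [0, -4, -5, -7, -9, -18, 8, 1]
j=6: seq[6] = (-18)-8 = -26 → [0, -4, -5, -7, -9, -18, -26, 1]
j=7: seq[7] = (-26)-1 = -27 → [0, -4, -5, -7, -9, -18, -26, -27]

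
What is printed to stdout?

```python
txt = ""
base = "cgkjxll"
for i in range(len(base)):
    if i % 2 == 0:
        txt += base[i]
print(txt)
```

i=0: add 'c' → 'c'
i=1: skip
i=2: add 'k' → 'ck'
i=3: skip
i=4: add 'x' → 'ckx'
i=5: skip
i=6: add 'l' → 'ckxl'

ckxl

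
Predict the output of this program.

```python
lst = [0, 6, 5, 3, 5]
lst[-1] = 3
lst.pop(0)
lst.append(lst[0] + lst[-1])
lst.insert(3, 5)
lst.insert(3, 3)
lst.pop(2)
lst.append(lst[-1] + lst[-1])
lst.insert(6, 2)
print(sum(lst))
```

lst[-1] = 3 → [0, 6, 5, 3, 3]
pop(0) removes 0 → [6, 5, 3, 3]
append lst[0]+lst[-1] = 6+3 = 9 → [6, 5, 3, 3, 9]
insert 5 at 3 → [6, 5, 3, 5, 3, 9]
insert 3 at 3 → [6, 5, 3, 3, 5, 3, 9]
pop(2) removes 3 → [6, 5, 3, 5, 3, 9]
append lst[-1]+lst[-1] = 9+9 = 18 → [6, 5, 3, 5, 3, 9, 18]
insert 2 at 6 → [6, 5, 3, 5, 3, 9, 2, 18]
sum = 51

51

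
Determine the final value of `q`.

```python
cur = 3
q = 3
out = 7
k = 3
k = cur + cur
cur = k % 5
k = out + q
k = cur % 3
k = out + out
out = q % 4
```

3

k = 3+3 = 6
cur = 6%5 = 1
k = 7+3 = 10
k = 1%3 = 1
k = 7+7 = 14
out = 3%4 = 3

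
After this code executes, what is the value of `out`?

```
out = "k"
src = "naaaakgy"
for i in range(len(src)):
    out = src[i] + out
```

i=0: prepend 'n' → 'nk'
i=1: prepend 'a' → 'ank'
i=2: prepend 'a' → 'aank'
i=3: prepend 'a' → 'aaank'
i=4: prepend 'a' → 'aaaank'
i=5: prepend 'k' → 'kaaaank'
i=6: prepend 'g' → 'gkaaaank'
i=7: prepend 'y' → 'ygkaaaank'

'ygkaaaank'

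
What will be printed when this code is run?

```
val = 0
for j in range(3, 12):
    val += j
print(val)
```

j=3: val = 0+3 = 3
j=4: val = 3+4 = 7
j=5: val = 7+5 = 12
j=6: val = 12+6 = 18
j=7: val = 18+7 = 25
j=8: val = 25+8 = 33
j=9: val = 33+9 = 42
j=10: val = 42+10 = 52
j=11: val = 52+11 = 63

63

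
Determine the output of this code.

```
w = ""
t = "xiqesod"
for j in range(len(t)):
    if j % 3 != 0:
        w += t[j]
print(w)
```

iqso

j=0: skip
j=1: add 'i' → 'i'
j=2: add 'q' → 'iq'
j=3: skip
j=4: add 's' → 'iqs'
j=5: add 'o' → 'iqso'
j=6: skip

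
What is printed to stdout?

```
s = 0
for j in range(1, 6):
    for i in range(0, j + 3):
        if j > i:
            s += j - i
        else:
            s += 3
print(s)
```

80

j=1,i=0: 1>0, s = 0+1 = 1
j=1,i=1: not 1>1, s = 1+3 = 4
j=1,i=2: not 1>2, s = 4+3 = 7
j=1,i=3: not 1>3, s = 7+3 = 10
j=2,i=0: 2>0, s = 10+2 = 12
j=2,i=1: 2>1, s = 12+1 = 13
j=2,i=2: not 2>2, s = 13+3 = 16
j=2,i=3: not 2>3, s = 16+3 = 19
j=2,i=4: not 2>4, s = 19+3 = 22
j=3,i=0: 3>0, s = 22+3 = 25
j=3,i=1: 3>1, s = 25+2 = 27
j=3,i=2: 3>2, s = 27+1 = 28
j=3,i=3: not 3>3, s = 28+3 = 31
j=3,i=4: not 3>4, s = 31+3 = 34
j=3,i=5: not 3>5, s = 34+3 = 37
j=4,i=0: 4>0, s = 37+4 = 41
j=4,i=1: 4>1, s = 41+3 = 44
j=4,i=2: 4>2, s = 44+2 = 46
j=4,i=3: 4>3, s = 46+1 = 47
j=4,i=4: not 4>4, s = 47+3 = 50
j=4,i=5: not 4>5, s = 50+3 = 53
j=4,i=6: not 4>6, s = 53+3 = 56
j=5,i=0: 5>0, s = 56+5 = 61
j=5,i=1: 5>1, s = 61+4 = 65
j=5,i=2: 5>2, s = 65+3 = 68
j=5,i=3: 5>3, s = 68+2 = 70
j=5,i=4: 5>4, s = 70+1 = 71
j=5,i=5: not 5>5, s = 71+3 = 74
j=5,i=6: not 5>6, s = 74+3 = 77
j=5,i=7: not 5>7, s = 77+3 = 80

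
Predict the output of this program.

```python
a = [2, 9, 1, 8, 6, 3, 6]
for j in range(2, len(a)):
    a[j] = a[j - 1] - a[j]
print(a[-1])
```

j=2: a[2] = 9-1 = 8 → [2, 9, 8, 8, 6, 3, 6]
j=3: a[3] = 8-8 = 0 → [2, 9, 8, 0, 6, 3, 6]
j=4: a[4] = 0-6 = -6 → [2, 9, 8, 0, -6, 3, 6]
j=5: a[5] = (-6)-3 = -9 → [2, 9, 8, 0, -6, -9, 6]
j=6: a[6] = (-9)-6 = -15 → [2, 9, 8, 0, -6, -9, -15]

-15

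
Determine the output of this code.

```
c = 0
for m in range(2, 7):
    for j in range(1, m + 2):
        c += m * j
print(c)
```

375

m=2,j=1: c = 0+2 = 2
m=2,j=2: c = 2+4 = 6
m=2,j=3: c = 6+6 = 12
m=3,j=1: c = 12+3 = 15
m=3,j=2: c = 15+6 = 21
m=3,j=3: c = 21+9 = 30
m=3,j=4: c = 30+12 = 42
m=4,j=1: c = 42+4 = 46
m=4,j=2: c = 46+8 = 54
m=4,j=3: c = 54+12 = 66
m=4,j=4: c = 66+16 = 82
m=4,j=5: c = 82+20 = 102
m=5,j=1: c = 102+5 = 107
m=5,j=2: c = 107+10 = 117
m=5,j=3: c = 117+15 = 132
m=5,j=4: c = 132+20 = 152
m=5,j=5: c = 152+25 = 177
m=5,j=6: c = 177+30 = 207
m=6,j=1: c = 207+6 = 213
m=6,j=2: c = 213+12 = 225
m=6,j=3: c = 225+18 = 243
m=6,j=4: c = 243+24 = 267
m=6,j=5: c = 267+30 = 297
m=6,j=6: c = 297+36 = 333
m=6,j=7: c = 333+42 = 375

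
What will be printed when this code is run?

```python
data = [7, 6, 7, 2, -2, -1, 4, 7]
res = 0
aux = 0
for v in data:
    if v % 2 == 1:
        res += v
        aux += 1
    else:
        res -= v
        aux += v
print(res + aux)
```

v=7: odd, res = 0+7 = 7; aux=1
v=6: not odd, res = 7-6 = 1; aux=7
v=7: odd, res = 1+7 = 8; aux=8
v=2: not odd, res = 8-2 = 6; aux=10
v=-2: not odd, res = 6-(-2) = 8; aux=8
v=-1: odd, res = 8+(-1) = 7; aux=9
v=4: not odd, res = 7-4 = 3; aux=13
v=7: odd, res = 3+7 = 10; aux=14
res+aux = 10+14 = 24

24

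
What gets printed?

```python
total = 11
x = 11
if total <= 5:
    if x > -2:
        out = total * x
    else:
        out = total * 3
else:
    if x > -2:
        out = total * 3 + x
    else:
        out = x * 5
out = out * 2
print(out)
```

88

total=11, x=11
total <= 5 is False; x > -2 is True
→ out = total * 3 + x = 44
out = 44*2 = 88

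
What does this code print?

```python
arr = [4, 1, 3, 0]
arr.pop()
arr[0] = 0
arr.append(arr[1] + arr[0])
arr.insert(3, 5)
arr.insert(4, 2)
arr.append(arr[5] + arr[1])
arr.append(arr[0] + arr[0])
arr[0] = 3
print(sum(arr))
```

17

pop() removes 0 → [4, 1, 3]
arr[0] = 0 → [0, 1, 3]
append arr[1]+arr[0] = 1+0 = 1 → [0, 1, 3, 1]
insert 5 at 3 → [0, 1, 3, 5, 1]
insert 2 at 4 → [0, 1, 3, 5, 2, 1]
append arr[5]+arr[1] = 1+1 = 2 → [0, 1, 3, 5, 2, 1, 2]
append arr[0]+arr[0] = 0+0 = 0 → [0, 1, 3, 5, 2, 1, 2, 0]
arr[0] = 3 → [3, 1, 3, 5, 2, 1, 2, 0]
sum = 17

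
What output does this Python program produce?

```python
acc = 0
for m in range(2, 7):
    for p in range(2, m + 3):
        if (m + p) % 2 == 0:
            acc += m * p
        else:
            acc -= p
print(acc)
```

235

m=2,p=2: even sum, acc = 0+4 = 4
m=2,p=3: odd sum, acc = 4-3 = 1
m=2,p=4: even sum, acc = 1+8 = 9
m=3,p=2: odd sum, acc = 9-2 = 7
m=3,p=3: even sum, acc = 7+9 = 16
m=3,p=4: odd sum, acc = 16-4 = 12
m=3,p=5: even sum, acc = 12+15 = 27
m=4,p=2: even sum, acc = 27+8 = 35
m=4,p=3: odd sum, acc = 35-3 = 32
m=4,p=4: even sum, acc = 32+16 = 48
m=4,p=5: odd sum, acc = 48-5 = 43
m=4,p=6: even sum, acc = 43+24 = 67
m=5,p=2: odd sum, acc = 67-2 = 65
m=5,p=3: even sum, acc = 65+15 = 80
m=5,p=4: odd sum, acc = 80-4 = 76
m=5,p=5: even sum, acc = 76+25 = 101
m=5,p=6: odd sum, acc = 101-6 = 95
m=5,p=7: even sum, acc = 95+35 = 130
m=6,p=2: even sum, acc = 130+12 = 142
m=6,p=3: odd sum, acc = 142-3 = 139
m=6,p=4: even sum, acc = 139+24 = 163
m=6,p=5: odd sum, acc = 163-5 = 158
m=6,p=6: even sum, acc = 158+36 = 194
m=6,p=7: odd sum, acc = 194-7 = 187
m=6,p=8: even sum, acc = 187+48 = 235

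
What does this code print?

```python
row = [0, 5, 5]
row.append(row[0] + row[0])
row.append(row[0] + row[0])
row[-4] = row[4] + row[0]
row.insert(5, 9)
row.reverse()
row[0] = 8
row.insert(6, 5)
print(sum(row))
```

18

append row[0]+row[0] = 0+0 = 0 → [0, 5, 5, 0]
append row[0]+row[0] = 0+0 = 0 → [0, 5, 5, 0, 0]
row[-4] = row[4]+row[0] = 0+0 = 0 → [0, 0, 5, 0, 0]
insert 9 at 5 → [0, 0, 5, 0, 0, 9]
reverse → [9, 0, 0, 5, 0, 0]
row[0] = 8 → [8, 0, 0, 5, 0, 0]
insert 5 at 6 → [8, 0, 0, 5, 0, 0, 5]
sum = 18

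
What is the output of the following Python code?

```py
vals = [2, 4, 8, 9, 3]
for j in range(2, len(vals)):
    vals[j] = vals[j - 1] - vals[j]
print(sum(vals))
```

j=2: vals[2] = 4-8 = -4 → [2, 4, -4, 9, 3]
j=3: vals[3] = (-4)-9 = -13 → [2, 4, -4, -13, 3]
j=4: vals[4] = (-13)-3 = -16 → [2, 4, -4, -13, -16]
sum = -27

-27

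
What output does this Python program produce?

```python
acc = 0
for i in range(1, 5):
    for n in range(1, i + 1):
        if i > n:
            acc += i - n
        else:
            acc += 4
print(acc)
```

26

i=1,n=1: not 1>1, acc = 0+4 = 4
i=2,n=1: 2>1, acc = 4+1 = 5
i=2,n=2: not 2>2, acc = 5+4 = 9
i=3,n=1: 3>1, acc = 9+2 = 11
i=3,n=2: 3>2, acc = 11+1 = 12
i=3,n=3: not 3>3, acc = 12+4 = 16
i=4,n=1: 4>1, acc = 16+3 = 19
i=4,n=2: 4>2, acc = 19+2 = 21
i=4,n=3: 4>3, acc = 21+1 = 22
i=4,n=4: not 4>4, acc = 22+4 = 26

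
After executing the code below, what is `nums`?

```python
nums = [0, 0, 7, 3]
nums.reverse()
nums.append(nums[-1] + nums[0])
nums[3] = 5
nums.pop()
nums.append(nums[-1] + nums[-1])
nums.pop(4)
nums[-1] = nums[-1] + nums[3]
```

reverse → [3, 7, 0, 0]
append nums[-1]+nums[0] = 0+3 = 3 → [3, 7, 0, 0, 3]
nums[3] = 5 → [3, 7, 0, 5, 3]
pop() removes 3 → [3, 7, 0, 5]
append nums[-1]+nums[-1] = 5+5 = 10 → [3, 7, 0, 5, 10]
pop(4) removes 10 → [3, 7, 0, 5]
nums[-1] = nums[-1]+nums[3] = 5+5 = 10 → [3, 7, 0, 10]

[3, 7, 0, 10]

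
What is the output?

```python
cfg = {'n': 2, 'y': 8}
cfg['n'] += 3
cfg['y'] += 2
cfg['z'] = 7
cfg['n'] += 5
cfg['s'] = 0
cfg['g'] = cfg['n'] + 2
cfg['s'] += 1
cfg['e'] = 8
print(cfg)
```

cfg['n'] = 2+3 = 5 → {'n': 5, 'y': 8}
cfg['y'] = 8+2 = 10 → {'n': 5, 'y': 10}
cfg['z'] = 7 → {'n': 5, 'y': 10, 'z': 7}
cfg['n'] = 5+5 = 10 → {'n': 10, 'y': 10, 'z': 7}
cfg['s'] = 0 → {'n': 10, 'y': 10, 'z': 7, 's': 0}
cfg['g'] = cfg['n']+2 = 12 → {'n': 10, 'y': 10, 'z': 7, 's': 0, 'g': 12}
cfg['s'] = 0+1 = 1 → {'n': 10, 'y': 10, 'z': 7, 's': 1, 'g': 12}
cfg['e'] = 8 → {'n': 10, 'y': 10, 'z': 7, 's': 1, 'g': 12, 'e': 8}

{'n': 10, 'y': 10, 'z': 7, 's': 1, 'g': 12, 'e': 8}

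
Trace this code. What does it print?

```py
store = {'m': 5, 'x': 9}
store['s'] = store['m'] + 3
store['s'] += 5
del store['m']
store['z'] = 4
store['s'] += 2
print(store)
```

{'x': 9, 's': 15, 'z': 4}

store['s'] = store['m']+3 = 8 → {'m': 5, 'x': 9, 's': 8}
store['s'] = 8+5 = 13 → {'m': 5, 'x': 9, 's': 13}
del 'm' → {'x': 9, 's': 13}
store['z'] = 4 → {'x': 9, 's': 13, 'z': 4}
store['s'] = 13+2 = 15 → {'x': 9, 's': 15, 'z': 4}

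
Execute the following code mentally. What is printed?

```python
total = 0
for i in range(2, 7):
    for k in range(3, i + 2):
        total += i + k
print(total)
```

135

i=2,k=3: total = 0+5 = 5
i=3,k=3: total = 5+6 = 11
i=3,k=4: total = 11+7 = 18
i=4,k=3: total = 18+7 = 25
i=4,k=4: total = 25+8 = 33
i=4,k=5: total = 33+9 = 42
i=5,k=3: total = 42+8 = 50
i=5,k=4: total = 50+9 = 59
i=5,k=5: total = 59+10 = 69
i=5,k=6: total = 69+11 = 80
i=6,k=3: total = 80+9 = 89
i=6,k=4: total = 89+10 = 99
i=6,k=5: total = 99+11 = 110
i=6,k=6: total = 110+12 = 122
i=6,k=7: total = 122+13 = 135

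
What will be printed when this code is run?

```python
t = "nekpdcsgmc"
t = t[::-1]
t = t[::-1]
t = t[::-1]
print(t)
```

cmgscdpken

reverse → 'cmgscdpken'
reverse → 'nekpdcsgmc'
reverse → 'cmgscdpken'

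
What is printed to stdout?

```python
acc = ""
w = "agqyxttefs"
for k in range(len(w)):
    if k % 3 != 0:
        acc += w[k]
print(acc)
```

gqxtef

k=0: skip
k=1: add 'g' → 'g'
k=2: add 'q' → 'gq'
k=3: skip
k=4: add 'x' → 'gqx'
k=5: add 't' → 'gqxt'
k=6: skip
k=7: add 'e' → 'gqxte'
k=8: add 'f' → 'gqxtef'
k=9: skip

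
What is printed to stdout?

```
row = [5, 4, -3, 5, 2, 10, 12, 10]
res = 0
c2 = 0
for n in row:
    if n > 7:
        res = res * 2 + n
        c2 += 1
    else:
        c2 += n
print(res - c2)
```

58

n=5: not >7; c2=5
n=4: not >7; c2=9
n=-3: not >7; c2=6
n=5: not >7; c2=11
n=2: not >7; c2=13
n=10: >7, res = 0*2+10 = 10; c2=14
n=12: >7, res = 10*2+12 = 32; c2=15
n=10: >7, res = 32*2+10 = 74; c2=16
res-c2 = 74-16 = 58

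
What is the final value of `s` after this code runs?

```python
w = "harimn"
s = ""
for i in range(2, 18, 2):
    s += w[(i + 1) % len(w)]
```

'inainain'

i=2: add w[3]='i' → 'i'
i=4: add w[5]='n' → 'in'
i=6: add w[1]='a' → 'ina'
i=8: add w[3]='i' → 'inai'
i=10: add w[5]='n' → 'inain'
i=12: add w[1]='a' → 'inaina'
i=14: add w[3]='i' → 'inainai'
i=16: add w[5]='n' → 'inainain'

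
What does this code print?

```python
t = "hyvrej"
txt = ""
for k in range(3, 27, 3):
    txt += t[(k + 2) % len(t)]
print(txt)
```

k=3: add t[5]='j' → 'j'
k=6: add t[2]='v' → 'jv'
k=9: add t[5]='j' → 'jvj'
k=12: add t[2]='v' → 'jvjv'
k=15: add t[5]='j' → 'jvjvj'
k=18: add t[2]='v' → 'jvjvjv'
k=21: add t[5]='j' → 'jvjvjvj'
k=24: add t[2]='v' → 'jvjvjvjv'

jvjvjvjv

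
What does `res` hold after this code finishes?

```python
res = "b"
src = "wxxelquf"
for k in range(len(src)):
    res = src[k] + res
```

'fuqlexxwb'

k=0: prepend 'w' → 'wb'
k=1: prepend 'x' → 'xwb'
k=2: prepend 'x' → 'xxwb'
k=3: prepend 'e' → 'exxwb'
k=4: prepend 'l' → 'lexxwb'
k=5: prepend 'q' → 'qlexxwb'
k=6: prepend 'u' → 'uqlexxwb'
k=7: prepend 'f' → 'fuqlexxwb'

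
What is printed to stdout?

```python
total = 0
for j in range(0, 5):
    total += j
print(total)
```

j=0: total = 0+0 = 0
j=1: total = 0+1 = 1
j=2: total = 1+2 = 3
j=3: total = 3+3 = 6
j=4: total = 6+4 = 10

10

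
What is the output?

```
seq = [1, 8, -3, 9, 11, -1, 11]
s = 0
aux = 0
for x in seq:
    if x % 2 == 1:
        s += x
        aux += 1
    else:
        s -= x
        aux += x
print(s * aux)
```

280

x=1: odd, s = 0+1 = 1; aux=1
x=8: not odd, s = 1-8 = -7; aux=9
x=-3: odd, s = (-7)+(-3) = -10; aux=10
x=9: odd, s = (-10)+9 = -1; aux=11
x=11: odd, s = (-1)+11 = 10; aux=12
x=-1: odd, s = 10+(-1) = 9; aux=13
x=11: odd, s = 9+11 = 20; aux=14
s*aux = 20*14 = 280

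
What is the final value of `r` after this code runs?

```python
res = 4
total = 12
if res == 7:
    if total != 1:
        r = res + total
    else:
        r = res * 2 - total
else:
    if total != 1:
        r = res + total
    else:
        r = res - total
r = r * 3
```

res=4, total=12
res == 7 is False; total != 1 is True
→ r = res + total = 16
r = 16*3 = 48

48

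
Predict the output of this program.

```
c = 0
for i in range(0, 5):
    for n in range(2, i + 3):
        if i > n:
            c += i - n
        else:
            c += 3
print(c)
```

40

i=0,n=2: not 0>2, c = 0+3 = 3
i=1,n=2: not 1>2, c = 3+3 = 6
i=1,n=3: not 1>3, c = 6+3 = 9
i=2,n=2: not 2>2, c = 9+3 = 12
i=2,n=3: not 2>3, c = 12+3 = 15
i=2,n=4: not 2>4, c = 15+3 = 18
i=3,n=2: 3>2, c = 18+1 = 19
i=3,n=3: not 3>3, c = 19+3 = 22
i=3,n=4: not 3>4, c = 22+3 = 25
i=3,n=5: not 3>5, c = 25+3 = 28
i=4,n=2: 4>2, c = 28+2 = 30
i=4,n=3: 4>3, c = 30+1 = 31
i=4,n=4: not 4>4, c = 31+3 = 34
i=4,n=5: not 4>5, c = 34+3 = 37
i=4,n=6: not 4>6, c = 37+3 = 40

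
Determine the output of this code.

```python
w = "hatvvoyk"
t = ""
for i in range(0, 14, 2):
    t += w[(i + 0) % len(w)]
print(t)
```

htvyhtv

i=0: add w[0]='h' → 'h'
i=2: add w[2]='t' → 'ht'
i=4: add w[4]='v' → 'htv'
i=6: add w[6]='y' → 'htvy'
i=8: add w[0]='h' → 'htvyh'
i=10: add w[2]='t' → 'htvyht'
i=12: add w[4]='v' → 'htvyhtv'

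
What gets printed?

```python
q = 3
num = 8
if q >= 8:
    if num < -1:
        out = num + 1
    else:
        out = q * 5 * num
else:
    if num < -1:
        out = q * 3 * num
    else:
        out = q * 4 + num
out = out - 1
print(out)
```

19

q=3, num=8
q >= 8 is False; num < -1 is False
→ out = q * 4 + num = 20
out = 20-1 = 19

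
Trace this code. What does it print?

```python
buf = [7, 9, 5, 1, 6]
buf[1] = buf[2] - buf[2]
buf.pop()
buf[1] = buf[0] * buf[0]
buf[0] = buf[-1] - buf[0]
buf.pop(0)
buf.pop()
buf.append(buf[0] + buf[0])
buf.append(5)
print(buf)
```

buf[1] = buf[2]-buf[2] = 5-5 = 0 → [7, 0, 5, 1, 6]
pop() removes 6 → [7, 0, 5, 1]
buf[1] = buf[0]*buf[0] = 7*7 = 49 → [7, 49, 5, 1]
buf[0] = buf[-1]-buf[0] = 1-7 = -6 → [-6, 49, 5, 1]
pop(0) removes -6 → [49, 5, 1]
pop() removes 1 → [49, 5]
append buf[0]+buf[0] = 49+49 = 98 → [49, 5, 98]
append 5 → [49, 5, 98, 5]

[49, 5, 98, 5]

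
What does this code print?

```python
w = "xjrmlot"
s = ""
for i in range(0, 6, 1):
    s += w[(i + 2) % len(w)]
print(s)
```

rmlotx

i=0: add w[2]='r' → 'r'
i=1: add w[3]='m' → 'rm'
i=2: add w[4]='l' → 'rml'
i=3: add w[5]='o' → 'rmlo'
i=4: add w[6]='t' → 'rmlot'
i=5: add w[0]='x' → 'rmlotx'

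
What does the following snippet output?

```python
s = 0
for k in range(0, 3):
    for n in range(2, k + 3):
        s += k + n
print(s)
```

24

k=0,n=2: s = 0+2 = 2
k=1,n=2: s = 2+3 = 5
k=1,n=3: s = 5+4 = 9
k=2,n=2: s = 9+4 = 13
k=2,n=3: s = 13+5 = 18
k=2,n=4: s = 18+6 = 24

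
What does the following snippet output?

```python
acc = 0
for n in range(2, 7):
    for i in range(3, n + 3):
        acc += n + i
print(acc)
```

n=2,i=3: acc = 0+5 = 5
n=2,i=4: acc = 5+6 = 11
n=3,i=3: acc = 11+6 = 17
n=3,i=4: acc = 17+7 = 24
n=3,i=5: acc = 24+8 = 32
n=4,i=3: acc = 32+7 = 39
n=4,i=4: acc = 39+8 = 47
n=4,i=5: acc = 47+9 = 56
n=4,i=6: acc = 56+10 = 66
n=5,i=3: acc = 66+8 = 74
n=5,i=4: acc = 74+9 = 83
n=5,i=5: acc = 83+10 = 93
n=5,i=6: acc = 93+11 = 104
n=5,i=7: acc = 104+12 = 116
n=6,i=3: acc = 116+9 = 125
n=6,i=4: acc = 125+10 = 135
n=6,i=5: acc = 135+11 = 146
n=6,i=6: acc = 146+12 = 158
n=6,i=7: acc = 158+13 = 171
n=6,i=8: acc = 171+14 = 185

185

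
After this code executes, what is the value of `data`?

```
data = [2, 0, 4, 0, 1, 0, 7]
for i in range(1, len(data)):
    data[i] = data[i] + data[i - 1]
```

[2, 2, 6, 6, 7, 7, 14]

i=1: data[1] = 0+2 = 2 → [2, 2, 4, 0, 1, 0, 7]
i=2: data[2] = 4+2 = 6 → [2, 2, 6, 0, 1, 0, 7]
i=3: data[3] = 0+6 = 6 → [2, 2, 6, 6, 1, 0, 7]
i=4: data[4] = 1+6 = 7 → [2, 2, 6, 6, 7, 0, 7]
i=5: data[5] = 0+7 = 7 → [2, 2, 6, 6, 7, 7, 7]
i=6: data[6] = 7+7 = 14 → [2, 2, 6, 6, 7, 7, 14]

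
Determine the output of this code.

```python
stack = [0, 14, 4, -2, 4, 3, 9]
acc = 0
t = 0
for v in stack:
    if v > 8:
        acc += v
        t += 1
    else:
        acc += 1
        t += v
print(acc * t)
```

308

v=0: not >8, acc = 0+1 = 1; t=0
v=14: >8, acc = 1+14 = 15; t=1
v=4: not >8, acc = 15+1 = 16; t=5
v=-2: not >8, acc = 16+1 = 17; t=3
v=4: not >8, acc = 17+1 = 18; t=7
v=3: not >8, acc = 18+1 = 19; t=10
v=9: >8, acc = 19+9 = 28; t=11
acc*t = 28*11 = 308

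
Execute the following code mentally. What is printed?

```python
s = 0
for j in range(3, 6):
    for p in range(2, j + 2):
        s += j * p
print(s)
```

j=3,p=2: s = 0+6 = 6
j=3,p=3: s = 6+9 = 15
j=3,p=4: s = 15+12 = 27
j=4,p=2: s = 27+8 = 35
j=4,p=3: s = 35+12 = 47
j=4,p=4: s = 47+16 = 63
j=4,p=5: s = 63+20 = 83
j=5,p=2: s = 83+10 = 93
j=5,p=3: s = 93+15 = 108
j=5,p=4: s = 108+20 = 128
j=5,p=5: s = 128+25 = 153
j=5,p=6: s = 153+30 = 183

183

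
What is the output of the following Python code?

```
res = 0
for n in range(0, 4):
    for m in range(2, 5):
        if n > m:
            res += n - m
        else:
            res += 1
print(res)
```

12

n=0,m=2: not 0>2, res = 0+1 = 1
n=0,m=3: not 0>3, res = 1+1 = 2
n=0,m=4: not 0>4, res = 2+1 = 3
n=1,m=2: not 1>2, res = 3+1 = 4
n=1,m=3: not 1>3, res = 4+1 = 5
n=1,m=4: not 1>4, res = 5+1 = 6
n=2,m=2: not 2>2, res = 6+1 = 7
n=2,m=3: not 2>3, res = 7+1 = 8
n=2,m=4: not 2>4, res = 8+1 = 9
n=3,m=2: 3>2, res = 9+1 = 10
n=3,m=3: not 3>3, res = 10+1 = 11
n=3,m=4: not 3>4, res = 11+1 = 12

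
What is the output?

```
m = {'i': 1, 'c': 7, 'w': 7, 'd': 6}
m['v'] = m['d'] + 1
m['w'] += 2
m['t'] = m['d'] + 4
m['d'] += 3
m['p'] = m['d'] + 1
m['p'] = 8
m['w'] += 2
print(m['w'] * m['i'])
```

11

m['v'] = m['d']+1 = 7 → {'i': 1, 'c': 7, 'w': 7, 'd': 6, 'v': 7}
m['w'] = 7+2 = 9 → {'i': 1, 'c': 7, 'w': 9, 'd': 6, 'v': 7}
m['t'] = m['d']+4 = 10 → {'i': 1, 'c': 7, 'w': 9, 'd': 6, 'v': 7, 't': 10}
m['d'] = 6+3 = 9 → {'i': 1, 'c': 7, 'w': 9, 'd': 9, 'v': 7, 't': 10}
m['p'] = m['d']+1 = 10 → {'i': 1, 'c': 7, 'w': 9, 'd': 9, 'v': 7, 't': 10, 'p': 10}
m['p'] = 8 → {'i': 1, 'c': 7, 'w': 9, 'd': 9, 'v': 7, 't': 10, 'p': 8}
m['w'] = 9+2 = 11 → {'i': 1, 'c': 7, 'w': 11, 'd': 9, 'v': 7, 't': 10, 'p': 8}
m['w']*m['i'] = 11*1 = 11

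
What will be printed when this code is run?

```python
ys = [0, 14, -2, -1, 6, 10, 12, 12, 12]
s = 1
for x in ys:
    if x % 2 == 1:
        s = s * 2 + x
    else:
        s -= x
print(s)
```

-75

x=0: not odd, s = 1-0 = 1
x=14: not odd, s = 1-14 = -13
x=-2: not odd, s = (-13)-(-2) = -11
x=-1: odd, s = (-11)*2+(-1) = -23
x=6: not odd, s = (-23)-6 = -29
x=10: not odd, s = (-29)-10 = -39
x=12: not odd, s = (-39)-12 = -51
x=12: not odd, s = (-51)-12 = -63
x=12: not odd, s = (-63)-12 = -75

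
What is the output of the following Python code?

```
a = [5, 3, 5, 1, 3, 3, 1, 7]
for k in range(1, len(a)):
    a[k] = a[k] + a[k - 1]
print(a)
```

[5, 8, 13, 14, 17, 20, 21, 28]

k=1: a[1] = 3+5 = 8 → [5, 8, 5, 1, 3, 3, 1, 7]
k=2: a[2] = 5+8 = 13 → [5, 8, 13, 1, 3, 3, 1, 7]
k=3: a[3] = 1+13 = 14 → [5, 8, 13, 14, 3, 3, 1, 7]
k=4: a[4] = 3+14 = 17 → [5, 8, 13, 14, 17, 3, 1, 7]
k=5: a[5] = 3+17 = 20 → [5, 8, 13, 14, 17, 20, 1, 7]
k=6: a[6] = 1+20 = 21 → [5, 8, 13, 14, 17, 20, 21, 7]
k=7: a[7] = 7+21 = 28 → [5, 8, 13, 14, 17, 20, 21, 28]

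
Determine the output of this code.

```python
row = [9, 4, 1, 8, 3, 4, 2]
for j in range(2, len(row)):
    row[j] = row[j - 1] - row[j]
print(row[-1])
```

-14

j=2: row[2] = 4-1 = 3 → [9, 4, 3, 8, 3, 4, 2]
j=3: row[3] = 3-8 = -5 → [9, 4, 3, -5, 3, 4, 2]
j=4: row[4] = (-5)-3 = -8 → [9, 4, 3, -5, -8, 4, 2]
j=5: row[5] = (-8)-4 = -12 → [9, 4, 3, -5, -8, -12, 2]
j=6: row[6] = (-12)-2 = -14 → [9, 4, 3, -5, -8, -12, -14]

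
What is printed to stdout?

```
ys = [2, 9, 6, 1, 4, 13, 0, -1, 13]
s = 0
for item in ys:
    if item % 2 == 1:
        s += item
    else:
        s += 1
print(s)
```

item=2: not odd, s = 0+1 = 1
item=9: odd, s = 1+9 = 10
item=6: not odd, s = 10+1 = 11
item=1: odd, s = 11+1 = 12
item=4: not odd, s = 12+1 = 13
item=13: odd, s = 13+13 = 26
item=0: not odd, s = 26+1 = 27
item=-1: odd, s = 27+(-1) = 26
item=13: odd, s = 26+13 = 39

39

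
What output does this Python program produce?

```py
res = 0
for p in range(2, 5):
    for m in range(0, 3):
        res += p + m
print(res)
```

36

p=2,m=0: res = 0+2 = 2
p=2,m=1: res = 2+3 = 5
p=2,m=2: res = 5+4 = 9
p=3,m=0: res = 9+3 = 12
p=3,m=1: res = 12+4 = 16
p=3,m=2: res = 16+5 = 21
p=4,m=0: res = 21+4 = 25
p=4,m=1: res = 25+5 = 30
p=4,m=2: res = 30+6 = 36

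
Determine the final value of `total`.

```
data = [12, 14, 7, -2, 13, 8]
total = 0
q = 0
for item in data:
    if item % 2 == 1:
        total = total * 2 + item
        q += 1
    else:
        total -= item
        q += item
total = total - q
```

-115

item=12: not odd, total = 0-12 = -12; q=12
item=14: not odd, total = (-12)-14 = -26; q=26
item=7: odd, total = (-26)*2+7 = -45; q=27
item=-2: not odd, total = (-45)-(-2) = -43; q=25
item=13: odd, total = (-43)*2+13 = -73; q=26
item=8: not odd, total = (-73)-8 = -81; q=34
total-q = (-81)-34 = -115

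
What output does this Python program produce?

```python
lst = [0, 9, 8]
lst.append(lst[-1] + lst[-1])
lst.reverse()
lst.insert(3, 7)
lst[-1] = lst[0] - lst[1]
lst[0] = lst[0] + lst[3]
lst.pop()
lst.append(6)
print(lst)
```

[23, 8, 9, 7, 6]

append lst[-1]+lst[-1] = 8+8 = 16 → [0, 9, 8, 16]
reverse → [16, 8, 9, 0]
insert 7 at 3 → [16, 8, 9, 7, 0]
lst[-1] = lst[0]-lst[1] = 16-8 = 8 → [16, 8, 9, 7, 8]
lst[0] = lst[0]+lst[3] = 16+7 = 23 → [23, 8, 9, 7, 8]
pop() removes 8 → [23, 8, 9, 7]
append 6 → [23, 8, 9, 7, 6]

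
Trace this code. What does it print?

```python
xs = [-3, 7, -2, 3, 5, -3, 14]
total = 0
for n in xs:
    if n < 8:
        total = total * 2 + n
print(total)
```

n=-3: <8, total = 0*2+(-3) = -3
n=7: <8, total = (-3)*2+7 = 1
n=-2: <8, total = 1*2+(-2) = 0
n=3: <8, total = 0*2+3 = 3
n=5: <8, total = 3*2+5 = 11
n=-3: <8, total = 11*2+(-3) = 19
n=14: not <8

19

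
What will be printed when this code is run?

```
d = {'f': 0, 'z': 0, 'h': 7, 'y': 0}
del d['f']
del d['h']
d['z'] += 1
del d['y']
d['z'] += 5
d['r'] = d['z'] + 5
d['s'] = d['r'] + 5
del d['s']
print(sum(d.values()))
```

17

del 'f' → {'z': 0, 'h': 7, 'y': 0}
del 'h' → {'z': 0, 'y': 0}
d['z'] = 0+1 = 1 → {'z': 1, 'y': 0}
del 'y' → {'z': 1}
d['z'] = 1+5 = 6 → {'z': 6}
d['r'] = d['z']+5 = 11 → {'z': 6, 'r': 11}
d['s'] = d['r']+5 = 16 → {'z': 6, 'r': 11, 's': 16}
del 's' → {'z': 6, 'r': 11}
sum of values = 17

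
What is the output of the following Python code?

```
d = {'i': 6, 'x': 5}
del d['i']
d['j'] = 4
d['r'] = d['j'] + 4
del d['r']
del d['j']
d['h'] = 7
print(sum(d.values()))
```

del 'i' → {'x': 5}
d['j'] = 4 → {'x': 5, 'j': 4}
d['r'] = d['j']+4 = 8 → {'x': 5, 'j': 4, 'r': 8}
del 'r' → {'x': 5, 'j': 4}
del 'j' → {'x': 5}
d['h'] = 7 → {'x': 5, 'h': 7}
sum of values = 12

12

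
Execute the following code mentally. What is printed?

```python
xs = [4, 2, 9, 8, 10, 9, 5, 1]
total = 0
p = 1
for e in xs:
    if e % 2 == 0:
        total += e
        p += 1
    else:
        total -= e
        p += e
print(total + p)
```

29

e=4: even, total = 0+4 = 4; p=2
e=2: even, total = 4+2 = 6; p=3
e=9: not even, total = 6-9 = -3; p=12
e=8: even, total = (-3)+8 = 5; p=13
e=10: even, total = 5+10 = 15; p=14
e=9: not even, total = 15-9 = 6; p=23
e=5: not even, total = 6-5 = 1; p=28
e=1: not even, total = 1-1 = 0; p=29
total+p = 0+29 = 29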